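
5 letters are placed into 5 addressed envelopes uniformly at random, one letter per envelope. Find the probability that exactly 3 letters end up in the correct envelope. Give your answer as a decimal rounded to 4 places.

Choose which 3 of the 5 are fixed: C(5,3) = 10 ways.
The remaining 2 must have no fixed point: D(2) = 1.
P = 10·1/120 = 1/12 ≈ 0.0833.

0.0833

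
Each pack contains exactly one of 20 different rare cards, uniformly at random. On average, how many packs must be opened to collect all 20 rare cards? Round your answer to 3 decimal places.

71.955

After i distinct types are collected, each trial gives a new one with probability (20−i)/20, so the expected wait for the next new type is 20/(20−i).
E = 20/20 + 20/19 + 20/18 + 20/17 + 20/16 + 20/15 + 20/14 + 20/13 + 20/12 + 20/11 + 20/10 + 20/9 + 20/8 + 20/7 + 20/6 + 20/5 + 20/4 + 20/3 + 20/2 + 20/1 = 279175675/3879876 ≈ 71.955.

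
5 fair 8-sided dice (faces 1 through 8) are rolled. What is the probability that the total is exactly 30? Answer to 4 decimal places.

0.0283

There are 8^5 = 32768 equally likely outcomes.
The number of ordered 5-tuples from {1,…,8} summing to 30 is 926.
P(sum = 30) = 926/32768 = 463/16384 ≈ 0.0283.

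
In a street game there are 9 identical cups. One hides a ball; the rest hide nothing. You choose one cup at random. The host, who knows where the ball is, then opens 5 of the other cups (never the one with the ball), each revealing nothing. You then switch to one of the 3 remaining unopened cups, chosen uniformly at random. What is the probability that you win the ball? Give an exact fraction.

Your original cup holds the ball with probability 1/9, so the other 8 collectively hold it with probability 8/9.
The host can always find 5 empty cups to open, so the reveals don't change that 8/9; it is now spread over the 3 remaining unopened cups.
P(win by switching) = (8/9) · (1/3) = 8/27.

8/27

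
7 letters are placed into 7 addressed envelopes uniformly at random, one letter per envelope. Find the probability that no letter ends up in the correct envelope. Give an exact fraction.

This is the derangement probability: permutations of 7 with no fixed point.
D(7) = 7! · (1 − 1/1! + 1/2! − ··· + (−1)^7/7!) = 1854.
P = 1854/5040 = 103/280.

103/280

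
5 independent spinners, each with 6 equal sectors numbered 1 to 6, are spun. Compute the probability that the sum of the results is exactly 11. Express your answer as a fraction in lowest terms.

205/7776

There are 6^5 = 7776 equally likely outcomes.
The number of ordered 5-tuples from {1,…,6} summing to 11 is 205.
P(sum = 11) = 205/7776.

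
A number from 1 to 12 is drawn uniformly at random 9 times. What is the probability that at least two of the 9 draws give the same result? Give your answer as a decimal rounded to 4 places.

P(all 9 different) = 12/12 · 11/12 · ··· · 4/12 ≈ 0.0155.
P(at least two equal) = 1 − 0.0155 = 0.9845.

0.9845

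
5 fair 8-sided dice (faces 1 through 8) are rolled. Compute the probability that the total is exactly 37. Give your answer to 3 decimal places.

0.001

There are 8^5 = 32768 equally likely outcomes.
The number of ordered 5-tuples from {1,…,8} summing to 37 is 35.
P(sum = 37) = 35/32768 ≈ 0.001.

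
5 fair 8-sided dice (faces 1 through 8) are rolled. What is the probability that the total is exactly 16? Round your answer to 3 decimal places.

0.036

There are 8^5 = 32768 equally likely outcomes.
The number of ordered 5-tuples from {1,…,8} summing to 16 is 1190.
P(sum = 16) = 1190/32768 = 595/16384 ≈ 0.036.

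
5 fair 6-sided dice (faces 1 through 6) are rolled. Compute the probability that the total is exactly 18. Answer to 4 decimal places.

There are 6^5 = 7776 equally likely outcomes.
The number of ordered 5-tuples from {1,…,6} summing to 18 is 780.
P(sum = 18) = 780/7776 = 65/648 ≈ 0.1003.

0.1003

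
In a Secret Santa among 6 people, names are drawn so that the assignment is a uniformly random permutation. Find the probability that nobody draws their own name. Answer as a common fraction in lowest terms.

53/144

This is the derangement probability: permutations of 6 with no fixed point.
D(6) = 6! · (1 − 1/1! + 1/2! − ··· + (−1)^6/6!) = 265.
P = 265/720 = 53/144.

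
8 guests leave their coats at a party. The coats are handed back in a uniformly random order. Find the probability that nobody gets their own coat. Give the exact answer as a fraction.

This is the derangement probability: permutations of 8 with no fixed point.
D(8) = 8! · (1 − 1/1! + 1/2! − ··· + (−1)^8/8!) = 14833.
P = 14833/40320 = 2119/5760.

2119/5760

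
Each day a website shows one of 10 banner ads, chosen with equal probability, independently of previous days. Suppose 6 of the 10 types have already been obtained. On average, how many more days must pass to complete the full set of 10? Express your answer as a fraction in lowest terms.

Starting from 6 distinct types, each trial gives a new one with probability (10−i)/10 when i types are held, so the wait for the next new type is 10/(10−i).
E = 10/4 + 10/3 + 10/2 + 10/1 = 125/6.

125/6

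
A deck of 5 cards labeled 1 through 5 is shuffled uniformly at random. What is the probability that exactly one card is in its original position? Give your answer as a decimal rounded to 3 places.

0.375

Choose which one is fixed: C(5,1) = 5 ways.
The remaining 4 must have no fixed point: D(4) = 9.
P = 5·9/120 = 3/8 ≈ 0.375.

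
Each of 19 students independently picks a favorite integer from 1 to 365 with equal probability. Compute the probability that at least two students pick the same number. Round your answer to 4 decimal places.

It's easier to compute the probability that all 19 are distinct.
P(all distinct) = 365/365 · 364/365 · ··· · 347/365 ≈ 0.6209.
So the probability of at least one match is 1 − 0.6209 = 0.3791.

0.3791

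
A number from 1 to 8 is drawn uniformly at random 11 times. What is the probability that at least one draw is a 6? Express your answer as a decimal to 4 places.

0.7698

P(no draw is a 6) = (7/8)^11 ≈ 0.2302.
P(at least one) = 1 − 0.2302 = 0.7698.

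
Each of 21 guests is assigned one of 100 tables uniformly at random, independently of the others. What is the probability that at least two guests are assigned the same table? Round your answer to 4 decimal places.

It's easier to compute the probability that all 21 are distinct.
P(all distinct) = 100/100 · 99/100 · ··· · 80/100 ≈ 0.1043.
So the probability of at least one match is 1 − 0.1043 = 0.8957.

0.8957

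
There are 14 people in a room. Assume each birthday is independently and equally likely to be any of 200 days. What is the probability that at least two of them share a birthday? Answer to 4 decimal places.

0.3722

It's easier to compute the probability that all 14 are distinct.
P(all distinct) = 200/200 · 199/200 · ··· · 187/200 ≈ 0.6278.
So the probability of at least one match is 1 − 0.6278 = 0.3722.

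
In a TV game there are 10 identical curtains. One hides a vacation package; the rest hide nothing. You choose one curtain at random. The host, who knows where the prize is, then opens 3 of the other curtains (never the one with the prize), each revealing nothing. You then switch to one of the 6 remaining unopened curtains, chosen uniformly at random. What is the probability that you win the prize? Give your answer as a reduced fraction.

3/20

Your original curtain holds the prize with probability 1/10, so the other 9 collectively hold it with probability 9/10.
The host can always find 3 empty curtains to open, so the reveals don't change that 9/10; it is now spread over the 6 remaining unopened curtains.
P(win by switching) = (9/10) · (1/6) = 3/20.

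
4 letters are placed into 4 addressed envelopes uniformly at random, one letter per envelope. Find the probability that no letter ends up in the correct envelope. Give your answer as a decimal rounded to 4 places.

0.3750

This is the derangement probability: permutations of 4 with no fixed point.
D(4) = 4! · (1 − 1/1! + 1/2! − ··· + (−1)^4/4!) = 9.
P = 9/24 = 3/8 ≈ 0.3750.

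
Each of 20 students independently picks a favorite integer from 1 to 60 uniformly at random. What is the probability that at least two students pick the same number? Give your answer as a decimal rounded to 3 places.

It's easier to compute the probability that all 20 are distinct.
P(all distinct) = 60/60 · 59/60 · ··· · 41/60 ≈ 0.028.
So the probability of at least one match is 1 − 0.028 = 0.972.

0.972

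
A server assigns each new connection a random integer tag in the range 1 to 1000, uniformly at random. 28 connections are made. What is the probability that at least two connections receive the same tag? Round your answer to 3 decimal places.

0.317

It's easier to compute the probability that all 28 are distinct.
P(all distinct) = 1000/1000 · 999/1000 · ··· · 973/1000 ≈ 0.683.
So the probability of at least one match is 1 − 0.683 = 0.317.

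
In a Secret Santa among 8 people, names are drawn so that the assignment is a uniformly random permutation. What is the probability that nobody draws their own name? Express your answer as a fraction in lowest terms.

This is the derangement probability: permutations of 8 with no fixed point.
D(8) = 8! · (1 − 1/1! + 1/2! − ··· + (−1)^8/8!) = 14833.
P = 14833/40320 = 2119/5760.

2119/5760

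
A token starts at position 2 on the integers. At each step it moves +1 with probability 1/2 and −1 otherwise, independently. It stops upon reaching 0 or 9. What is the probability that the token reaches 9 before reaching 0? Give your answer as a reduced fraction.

2/9

With a fair step, P(i) = ½P(i−1) + ½P(i+1) with P(0)=0, P(9)=1 has the linear solution P(i) = i/9.
P(2) = 2/9.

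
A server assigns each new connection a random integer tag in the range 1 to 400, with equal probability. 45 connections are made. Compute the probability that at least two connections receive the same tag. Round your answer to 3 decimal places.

0.924

It's easier to compute the probability that all 45 are distinct.
P(all distinct) = 400/400 · 399/400 · ··· · 356/400 ≈ 0.076.
So the probability of at least one match is 1 − 0.076 = 0.924.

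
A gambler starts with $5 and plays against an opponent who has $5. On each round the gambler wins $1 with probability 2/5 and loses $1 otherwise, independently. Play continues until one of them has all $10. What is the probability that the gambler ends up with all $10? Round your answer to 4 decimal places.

0.1164

Let r = q/p = (3/5)/(2/5) = 3/2. The recurrence P(i) = p·P(i+1) + q·P(i−1) with P(0)=0, P(10)=1 gives P(i) = (1 − r^i)/(1 − r^10).
P(5) = (1 − (3/2)^5) / (1 − (3/2)^10) = 32/275 ≈ 0.1164.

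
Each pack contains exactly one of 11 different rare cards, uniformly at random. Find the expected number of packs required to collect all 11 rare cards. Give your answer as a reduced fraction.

After i distinct types are collected, each trial gives a new one with probability (11−i)/11, so the expected wait for the next new type is 11/(11−i).
E = 11/11 + 11/10 + 11/9 + 11/8 + 11/7 + 11/6 + 11/5 + 11/4 + 11/3 + 11/2 + 11/1 = 83711/2520.

83711/2520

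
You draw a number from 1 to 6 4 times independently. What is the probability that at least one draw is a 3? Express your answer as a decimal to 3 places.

P(no draw is a 3) = (5/6)^4 ≈ 0.482.
P(at least one) = 1 − 0.482 = 0.518.

0.518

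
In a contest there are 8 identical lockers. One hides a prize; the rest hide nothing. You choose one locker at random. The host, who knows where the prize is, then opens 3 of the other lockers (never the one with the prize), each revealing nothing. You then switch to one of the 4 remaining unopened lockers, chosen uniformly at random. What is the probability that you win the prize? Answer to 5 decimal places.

0.21875

Your original locker holds the prize with probability 1/8, so the other 7 collectively hold it with probability 7/8.
The host can always find 3 empty lockers to open, so the reveals don't change that 7/8; it is now spread over the 4 remaining unopened lockers.
P(win by switching) = (7/8) · (1/4) = 7/32 ≈ 0.21875.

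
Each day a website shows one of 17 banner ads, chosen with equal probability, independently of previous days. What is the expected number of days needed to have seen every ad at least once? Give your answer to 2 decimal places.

After i distinct types are collected, each trial gives a new one with probability (17−i)/17, so the expected wait for the next new type is 17/(17−i).
E = 17/17 + 17/16 + 17/15 + 17/14 + 17/13 + 17/12 + 17/11 + 17/10 + 17/9 + 17/8 + 17/7 + 17/6 + 17/5 + 17/4 + 17/3 + 17/2 + 17/1 = 42142223/720720 ≈ 58.47.

58.47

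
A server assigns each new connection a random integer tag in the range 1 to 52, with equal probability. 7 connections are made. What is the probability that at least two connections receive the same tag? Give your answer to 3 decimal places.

0.344

It's easier to compute the probability that all 7 are distinct.
P(all distinct) = 52/52 · 51/52 · ··· · 46/52 ≈ 0.656.
So the probability of at least one match is 1 − 0.656 = 0.344.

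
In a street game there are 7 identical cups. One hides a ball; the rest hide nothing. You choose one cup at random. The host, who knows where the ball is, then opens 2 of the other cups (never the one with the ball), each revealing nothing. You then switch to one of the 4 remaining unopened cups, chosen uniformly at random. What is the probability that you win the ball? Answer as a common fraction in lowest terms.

3/14

Your original cup holds the ball with probability 1/7, so the other 6 collectively hold it with probability 6/7.
The host can always find 2 empty cups to open, so the reveals don't change that 6/7; it is now spread over the 4 remaining unopened cups.
P(win by switching) = (6/7) · (1/4) = 3/14.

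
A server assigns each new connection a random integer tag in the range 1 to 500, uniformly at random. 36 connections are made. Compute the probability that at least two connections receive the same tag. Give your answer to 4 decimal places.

It's easier to compute the probability that all 36 are distinct.
P(all distinct) = 500/500 · 499/500 · ··· · 465/500 ≈ 0.2750.
So the probability of at least one match is 1 − 0.2750 = 0.7250.

0.7250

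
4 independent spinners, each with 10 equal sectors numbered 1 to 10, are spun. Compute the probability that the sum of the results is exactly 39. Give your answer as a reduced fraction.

1/2500

There are 10^4 = 10000 equally likely outcomes.
The number of ordered 4-tuples from {1,…,10} summing to 39 is 4.
P(sum = 39) = 4/10000 = 1/2500.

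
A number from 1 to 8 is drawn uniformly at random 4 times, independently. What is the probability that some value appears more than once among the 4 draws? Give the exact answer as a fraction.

P(all 4 different) = 8/8 · 7/8 · ··· · 5/8 = 105/256.
P(at least two equal) = 1 − 105/256 = 151/256.

151/256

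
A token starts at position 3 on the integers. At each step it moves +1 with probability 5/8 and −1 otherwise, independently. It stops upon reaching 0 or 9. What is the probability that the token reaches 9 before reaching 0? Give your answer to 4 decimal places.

Let r = q/p = (3/8)/(5/8) = 3/5. The recurrence P(i) = p·P(i+1) + q·P(i−1) with P(0)=0, P(9)=1 gives P(i) = (1 − r^i)/(1 − r^9).
P(3) = (1 − (3/5)^3) / (1 − (3/5)^9) = 15625/19729 ≈ 0.7920.

0.7920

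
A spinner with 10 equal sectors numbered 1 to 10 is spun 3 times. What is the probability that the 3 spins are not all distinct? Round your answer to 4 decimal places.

0.2800

P(all 3 different) = 10/10 · 9/10 · ··· · 8/10 ≈ 0.7200.
P(at least two equal) = 1 − 0.7200 = 0.2800.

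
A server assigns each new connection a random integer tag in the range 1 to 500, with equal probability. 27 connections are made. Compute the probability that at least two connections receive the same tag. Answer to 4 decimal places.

It's easier to compute the probability that all 27 are distinct.
P(all distinct) = 500/500 · 499/500 · ··· · 474/500 ≈ 0.4893.
So the probability of at least one match is 1 − 0.4893 = 0.5107.

0.5107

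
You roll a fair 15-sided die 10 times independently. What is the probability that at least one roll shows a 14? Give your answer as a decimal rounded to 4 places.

0.4984

P(no roll shows a 14) = (14/15)^10 ≈ 0.5016.
P(at least one) = 1 − 0.5016 = 0.4984.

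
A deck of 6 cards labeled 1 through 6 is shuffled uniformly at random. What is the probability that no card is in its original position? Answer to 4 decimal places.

This is the derangement probability: permutations of 6 with no fixed point.
D(6) = 6! · (1 − 1/1! + 1/2! − ··· + (−1)^6/6!) = 265.
P = 265/720 = 53/144 ≈ 0.3681.

0.3681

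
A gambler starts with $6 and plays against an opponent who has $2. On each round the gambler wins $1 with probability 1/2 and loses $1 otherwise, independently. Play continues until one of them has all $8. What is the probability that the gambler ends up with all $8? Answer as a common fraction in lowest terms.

With a fair step, P(i) = ½P(i−1) + ½P(i+1) with P(0)=0, P(8)=1 has the linear solution P(i) = i/8.
P(6) = 6/8 = 3/4.

3/4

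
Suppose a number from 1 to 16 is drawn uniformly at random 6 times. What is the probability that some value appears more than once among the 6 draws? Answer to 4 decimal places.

0.6563

P(all 6 different) = 16/16 · 15/16 · ··· · 11/16 ≈ 0.3437.
P(at least two equal) = 1 − 0.3437 = 0.6563.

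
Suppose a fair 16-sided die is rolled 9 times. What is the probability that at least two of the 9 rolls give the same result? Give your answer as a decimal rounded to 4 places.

0.9396

P(all 9 different) = 16/16 · 15/16 · ··· · 8/16 ≈ 0.0604.
P(at least two equal) = 1 − 0.0604 = 0.9396.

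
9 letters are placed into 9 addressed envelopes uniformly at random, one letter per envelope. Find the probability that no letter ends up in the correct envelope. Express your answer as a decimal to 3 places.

0.368

This is the derangement probability: permutations of 9 with no fixed point.
D(9) = 9! · (1 − 1/1! + 1/2! − ··· + (−1)^9/9!) = 133496.
P = 133496/362880 = 16687/45360 ≈ 0.368.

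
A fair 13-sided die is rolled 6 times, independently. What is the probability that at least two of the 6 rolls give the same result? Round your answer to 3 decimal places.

P(all 6 different) = 13/13 · 12/13 · ··· · 8/13 ≈ 0.256.
P(at least two equal) = 1 − 0.256 = 0.744.

0.744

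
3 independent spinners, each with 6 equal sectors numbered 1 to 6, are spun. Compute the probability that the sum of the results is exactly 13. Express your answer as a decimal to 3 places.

There are 6^3 = 216 equally likely outcomes.
The number of ordered 3-tuples from {1,…,6} summing to 13 is 21.
P(sum = 13) = 21/216 = 7/72 ≈ 0.097.

0.097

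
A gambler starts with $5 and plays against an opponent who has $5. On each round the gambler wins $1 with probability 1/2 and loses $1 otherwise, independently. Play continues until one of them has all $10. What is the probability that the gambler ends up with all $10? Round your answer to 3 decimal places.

0.500

With a fair step, P(i) = ½P(i−1) + ½P(i+1) with P(0)=0, P(10)=1 has the linear solution P(i) = i/10.
P(5) = 5/10 = 1/2 ≈ 0.500.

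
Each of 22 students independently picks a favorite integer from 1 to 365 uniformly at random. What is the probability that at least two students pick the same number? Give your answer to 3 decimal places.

It's easier to compute the probability that all 22 are distinct.
P(all distinct) = 365/365 · 364/365 · ··· · 344/365 ≈ 0.524.
So the probability of at least one match is 1 − 0.524 = 0.476.

0.476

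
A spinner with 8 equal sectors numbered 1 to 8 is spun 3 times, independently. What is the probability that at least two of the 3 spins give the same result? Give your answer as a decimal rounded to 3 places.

P(all 3 different) = 8/8 · 7/8 · ··· · 6/8 ≈ 0.656.
P(at least two equal) = 1 − 0.656 = 0.344.

0.344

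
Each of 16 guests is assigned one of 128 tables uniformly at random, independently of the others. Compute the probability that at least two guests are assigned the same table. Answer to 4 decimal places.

It's easier to compute the probability that all 16 are distinct.
P(all distinct) = 128/128 · 127/128 · ··· · 113/128 ≈ 0.3761.
So the probability of at least one match is 1 − 0.3761 = 0.6239.

0.6239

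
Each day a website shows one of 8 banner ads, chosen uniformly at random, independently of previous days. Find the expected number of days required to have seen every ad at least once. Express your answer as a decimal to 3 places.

21.743

After i distinct types are collected, each trial gives a new one with probability (8−i)/8, so the expected wait for the next new type is 8/(8−i).
E = 8/8 + 8/7 + 8/6 + 8/5 + 8/4 + 8/3 + 8/2 + 8/1 = 761/35 ≈ 21.743.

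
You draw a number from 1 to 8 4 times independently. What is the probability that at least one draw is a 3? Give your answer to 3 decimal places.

P(no draw is a 3) = (7/8)^4 ≈ 0.586.
P(at least one) = 1 − 0.586 = 0.414.

0.414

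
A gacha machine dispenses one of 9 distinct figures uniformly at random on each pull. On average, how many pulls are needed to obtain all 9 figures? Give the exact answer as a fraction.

7129/280

After i distinct types are collected, each trial gives a new one with probability (9−i)/9, so the expected wait for the next new type is 9/(9−i).
E = 9/9 + 9/8 + 9/7 + 9/6 + 9/5 + 9/4 + 9/3 + 9/2 + 9/1 = 7129/280.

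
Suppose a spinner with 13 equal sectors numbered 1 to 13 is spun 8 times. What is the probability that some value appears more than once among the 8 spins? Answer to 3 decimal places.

0.936

P(all 8 different) = 13/13 · 12/13 · ··· · 6/13 ≈ 0.064.
P(at least two equal) = 1 − 0.064 = 0.936.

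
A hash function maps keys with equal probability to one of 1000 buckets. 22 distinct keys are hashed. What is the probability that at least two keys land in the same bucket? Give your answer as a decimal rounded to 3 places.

0.208

It's easier to compute the probability that all 22 are distinct.
P(all distinct) = 1000/1000 · 999/1000 · ··· · 979/1000 ≈ 0.792.
So the probability of at least one match is 1 − 0.792 = 0.208.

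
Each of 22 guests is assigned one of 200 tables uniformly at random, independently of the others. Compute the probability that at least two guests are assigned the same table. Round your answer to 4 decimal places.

It's easier to compute the probability that all 22 are distinct.
P(all distinct) = 200/200 · 199/200 · ··· · 179/200 ≈ 0.3016.
So the probability of at least one match is 1 − 0.3016 = 0.6984.

0.6984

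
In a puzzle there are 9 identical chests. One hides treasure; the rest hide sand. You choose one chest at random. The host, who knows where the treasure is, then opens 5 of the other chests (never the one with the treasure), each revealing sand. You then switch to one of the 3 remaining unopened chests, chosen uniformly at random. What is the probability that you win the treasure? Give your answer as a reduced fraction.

8/27

Your original chest holds the treasure with probability 1/9, so the other 8 collectively hold it with probability 8/9.
The host can always find 5 empty chests to open, so the reveals don't change that 8/9; it is now spread over the 3 remaining unopened chests.
P(win by switching) = (8/9) · (1/3) = 8/27.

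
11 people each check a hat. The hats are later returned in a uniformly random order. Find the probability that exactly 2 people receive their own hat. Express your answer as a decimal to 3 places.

Choose which 2 of the 11 are fixed: C(11,2) = 55 ways.
The remaining 9 must have no fixed point: D(9) = 133496.
P = 55·133496/39916800 = 16687/90720 ≈ 0.184.

0.184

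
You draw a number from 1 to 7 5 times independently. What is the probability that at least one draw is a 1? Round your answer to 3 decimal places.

0.537

P(no draw is a 1) = (6/7)^5 ≈ 0.463.
P(at least one) = 1 − 0.463 = 0.537.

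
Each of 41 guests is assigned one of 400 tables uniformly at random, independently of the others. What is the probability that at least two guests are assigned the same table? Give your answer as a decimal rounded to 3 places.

0.880

It's easier to compute the probability that all 41 are distinct.
P(all distinct) = 400/400 · 399/400 · ··· · 360/400 ≈ 0.120.
So the probability of at least one match is 1 − 0.120 = 0.880.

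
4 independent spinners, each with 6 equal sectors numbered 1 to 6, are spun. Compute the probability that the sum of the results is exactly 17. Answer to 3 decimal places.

0.080

There are 6^4 = 1296 equally likely outcomes.
The number of ordered 4-tuples from {1,…,6} summing to 17 is 104.
P(sum = 17) = 104/1296 = 13/162 ≈ 0.080.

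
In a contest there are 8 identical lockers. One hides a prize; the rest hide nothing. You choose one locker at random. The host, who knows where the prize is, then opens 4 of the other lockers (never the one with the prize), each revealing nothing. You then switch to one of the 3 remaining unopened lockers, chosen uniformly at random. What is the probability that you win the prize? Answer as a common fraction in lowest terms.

7/24

Your original locker holds the prize with probability 1/8, so the other 7 collectively hold it with probability 7/8.
The host can always find 4 empty lockers to open, so the reveals don't change that 7/8; it is now spread over the 3 remaining unopened lockers.
P(win by switching) = (7/8) · (1/3) = 7/24.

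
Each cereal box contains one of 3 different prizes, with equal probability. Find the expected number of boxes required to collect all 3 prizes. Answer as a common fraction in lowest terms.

After i distinct types are collected, each trial gives a new one with probability (3−i)/3, so the expected wait for the next new type is 3/(3−i).
E = 3/3 + 3/2 + 3/1 = 11/2.

11/2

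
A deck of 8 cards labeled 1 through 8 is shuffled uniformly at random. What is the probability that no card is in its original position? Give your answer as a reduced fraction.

This is the derangement probability: permutations of 8 with no fixed point.
D(8) = 8! · (1 − 1/1! + 1/2! − ··· + (−1)^8/8!) = 14833.
P = 14833/40320 = 2119/5760.

2119/5760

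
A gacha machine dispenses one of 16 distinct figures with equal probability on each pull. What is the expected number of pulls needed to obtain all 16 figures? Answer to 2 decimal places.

After i distinct types are collected, each trial gives a new one with probability (16−i)/16, so the expected wait for the next new type is 16/(16−i).
E = 16/16 + 16/15 + 16/14 + 16/13 + 16/12 + 16/11 + 16/10 + 16/9 + 16/8 + 16/7 + 16/6 + 16/5 + 16/4 + 16/3 + 16/2 + 16/1 = 2436559/45045 ≈ 54.09.

54.09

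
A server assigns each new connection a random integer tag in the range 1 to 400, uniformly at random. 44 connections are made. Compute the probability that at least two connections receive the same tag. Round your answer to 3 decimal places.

0.914

It's easier to compute the probability that all 44 are distinct.
P(all distinct) = 400/400 · 399/400 · ··· · 357/400 ≈ 0.086.
So the probability of at least one match is 1 − 0.086 = 0.914.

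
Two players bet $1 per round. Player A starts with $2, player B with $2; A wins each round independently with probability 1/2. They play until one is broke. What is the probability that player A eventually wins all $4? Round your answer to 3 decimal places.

0.500

With a fair step, P(i) = ½P(i−1) + ½P(i+1) with P(0)=0, P(4)=1 has the linear solution P(i) = i/4.
P(2) = 2/4 = 1/2 ≈ 0.500.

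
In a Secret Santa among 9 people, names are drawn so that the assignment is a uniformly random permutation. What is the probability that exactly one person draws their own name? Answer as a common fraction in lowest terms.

Choose which one is fixed: C(9,1) = 9 ways.
The remaining 8 must have no fixed point: D(8) = 14833.
P = 9·14833/362880 = 2119/5760.

2119/5760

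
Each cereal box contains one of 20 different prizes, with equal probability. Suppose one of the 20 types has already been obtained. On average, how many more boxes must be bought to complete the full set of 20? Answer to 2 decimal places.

Starting from 1 distinct type, each trial gives a new one with probability (20−i)/20 when i types are held, so the wait for the next new type is 20/(20−i).
E = 20/19 + 20/18 + 20/17 + 20/16 + 20/15 + 20/14 + 20/13 + 20/12 + 20/11 + 20/10 + 20/9 + 20/8 + 20/7 + 20/6 + 20/5 + 20/4 + 20/3 + 20/2 + 20/1 = 275295799/3879876 ≈ 70.95.

70.95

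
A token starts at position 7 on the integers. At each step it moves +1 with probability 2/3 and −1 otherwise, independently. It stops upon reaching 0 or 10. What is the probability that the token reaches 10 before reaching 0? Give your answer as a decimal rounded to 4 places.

0.9932

Let r = q/p = (1/3)/(2/3) = 1/2. The recurrence P(i) = p·P(i+1) + q·P(i−1) with P(0)=0, P(10)=1 gives P(i) = (1 − r^i)/(1 − r^10).
P(7) = (1 − (1/2)^7) / (1 − (1/2)^10) = 1016/1023 ≈ 0.9932.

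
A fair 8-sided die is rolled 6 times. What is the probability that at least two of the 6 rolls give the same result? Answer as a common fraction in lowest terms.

3781/4096

P(all 6 different) = 8/8 · 7/8 · ··· · 3/8 = 315/4096.
P(at least two equal) = 1 − 315/4096 = 3781/4096.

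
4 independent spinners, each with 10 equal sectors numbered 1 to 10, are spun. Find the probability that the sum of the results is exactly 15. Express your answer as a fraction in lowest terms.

87/2500

There are 10^4 = 10000 equally likely outcomes.
The number of ordered 4-tuples from {1,…,10} summing to 15 is 348.
P(sum = 15) = 348/10000 = 87/2500.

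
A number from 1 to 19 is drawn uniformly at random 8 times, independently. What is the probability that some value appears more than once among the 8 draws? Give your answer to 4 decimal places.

P(all 8 different) = 19/19 · 18/19 · ··· · 12/19 ≈ 0.1794.
P(at least two equal) = 1 − 0.1794 = 0.8206.

0.8206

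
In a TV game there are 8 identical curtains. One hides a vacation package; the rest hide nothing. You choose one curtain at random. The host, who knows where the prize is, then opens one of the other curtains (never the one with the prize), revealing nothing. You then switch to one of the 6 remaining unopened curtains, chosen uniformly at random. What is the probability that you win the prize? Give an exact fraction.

7/48

Your original curtain holds the prize with probability 1/8, so the other 7 collectively hold it with probability 7/8.
The host can always find an empty curtain to open, so this doesn't change that 7/8; it is now spread over the 6 remaining unopened curtains.
P(win by switching) = (7/8) · (1/6) = 7/48.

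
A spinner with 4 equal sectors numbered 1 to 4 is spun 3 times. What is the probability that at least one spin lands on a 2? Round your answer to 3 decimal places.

0.578

P(no spin lands on a 2) = (3/4)^3 ≈ 0.422.
P(at least one) = 1 − 0.422 = 0.578.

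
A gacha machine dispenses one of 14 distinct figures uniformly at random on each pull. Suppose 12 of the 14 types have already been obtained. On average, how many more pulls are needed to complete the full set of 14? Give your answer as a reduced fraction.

21

Starting from 12 distinct types, each trial gives a new one with probability (14−i)/14 when i types are held, so the wait for the next new type is 14/(14−i).
E = 14/2 + 14/1 = 21.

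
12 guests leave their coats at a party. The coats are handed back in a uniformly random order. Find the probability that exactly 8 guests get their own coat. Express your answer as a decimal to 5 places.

0.00001

Choose which 8 of the 12 are fixed: C(12,8) = 495 ways.
The remaining 4 must have no fixed point: D(4) = 9.
P = 495·9/479001600 = 1/107520 ≈ 0.00001.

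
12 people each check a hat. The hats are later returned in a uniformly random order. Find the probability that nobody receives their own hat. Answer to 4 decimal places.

This is the derangement probability: permutations of 12 with no fixed point.
D(12) = 12! · (1 − 1/1! + 1/2! − ··· + (−1)^12/12!) = 176214841.
P = 176214841/479001600 = 16019531/43545600 ≈ 0.3679.

0.3679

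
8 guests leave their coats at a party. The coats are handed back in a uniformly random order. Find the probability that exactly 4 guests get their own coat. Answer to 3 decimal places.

0.016

Choose which 4 of the 8 are fixed: C(8,4) = 70 ways.
The remaining 4 must have no fixed point: D(4) = 9.
P = 70·9/40320 = 1/64 ≈ 0.016.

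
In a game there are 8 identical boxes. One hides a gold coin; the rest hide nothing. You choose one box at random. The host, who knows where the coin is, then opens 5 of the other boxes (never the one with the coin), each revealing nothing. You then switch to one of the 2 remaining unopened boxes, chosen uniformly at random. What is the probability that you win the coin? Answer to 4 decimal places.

Your original box holds the coin with probability 1/8, so the other 7 collectively hold it with probability 7/8.
The host can always find 5 empty boxes to open, so the reveals don't change that 7/8; it is now spread over the 2 remaining unopened boxes.
P(win by switching) = (7/8) · (1/2) = 7/16 ≈ 0.4375.

0.4375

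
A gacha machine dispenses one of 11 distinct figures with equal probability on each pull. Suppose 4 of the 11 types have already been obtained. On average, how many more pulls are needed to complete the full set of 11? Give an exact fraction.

Starting from 4 distinct types, each trial gives a new one with probability (11−i)/11 when i types are held, so the wait for the next new type is 11/(11−i).
E = 11/7 + 11/6 + 11/5 + 11/4 + 11/3 + 11/2 + 11/1 = 3993/140.

3993/140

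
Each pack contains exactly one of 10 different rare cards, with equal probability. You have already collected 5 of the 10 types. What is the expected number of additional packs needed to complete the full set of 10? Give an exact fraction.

137/6

Starting from 5 distinct types, each trial gives a new one with probability (10−i)/10 when i types are held, so the wait for the next new type is 10/(10−i).
E = 10/5 + 10/4 + 10/3 + 10/2 + 10/1 = 137/6.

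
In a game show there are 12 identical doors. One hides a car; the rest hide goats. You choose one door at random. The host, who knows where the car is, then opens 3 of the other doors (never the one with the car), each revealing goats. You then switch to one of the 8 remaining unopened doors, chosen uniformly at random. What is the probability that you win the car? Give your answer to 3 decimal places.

Your original door holds the car with probability 1/12, so the other 11 collectively hold it with probability 11/12.
The host can always find 3 empty doors to open, so the reveals don't change that 11/12; it is now spread over the 8 remaining unopened doors.
P(win by switching) = (11/12) · (1/8) = 11/96 ≈ 0.115.

0.115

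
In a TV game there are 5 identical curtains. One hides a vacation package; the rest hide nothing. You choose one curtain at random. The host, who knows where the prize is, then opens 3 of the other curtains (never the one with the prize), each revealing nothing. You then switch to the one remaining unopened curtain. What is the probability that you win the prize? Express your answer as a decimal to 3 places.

0.800

Your original curtain holds the prize with probability 1/5, so the other 4 collectively hold it with probability 4/5.
The host can always find 3 empty curtains to open, so the reveals don't change that 4/5; it is now spread over the 1 remaining unopened curtain.
P(win by switching) = (4/5) · (1/1) = 4/5 ≈ 0.800.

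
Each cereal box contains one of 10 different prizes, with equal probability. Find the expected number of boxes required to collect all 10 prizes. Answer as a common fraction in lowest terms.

After i distinct types are collected, each trial gives a new one with probability (10−i)/10, so the expected wait for the next new type is 10/(10−i).
E = 10/10 + 10/9 + 10/8 + 10/7 + 10/6 + 10/5 + 10/4 + 10/3 + 10/2 + 10/1 = 7381/252.

7381/252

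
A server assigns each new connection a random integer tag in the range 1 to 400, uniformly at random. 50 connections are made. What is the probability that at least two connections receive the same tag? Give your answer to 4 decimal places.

It's easier to compute the probability that all 50 are distinct.
P(all distinct) = 400/400 · 399/400 · ··· · 351/400 ≈ 0.0409.
So the probability of at least one match is 1 − 0.0409 = 0.9591.

0.9591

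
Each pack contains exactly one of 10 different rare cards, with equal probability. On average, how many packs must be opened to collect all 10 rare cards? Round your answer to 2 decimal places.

29.29

After i distinct types are collected, each trial gives a new one with probability (10−i)/10, so the expected wait for the next new type is 10/(10−i).
E = 10/10 + 10/9 + 10/8 + 10/7 + 10/6 + 10/5 + 10/4 + 10/3 + 10/2 + 10/1 = 7381/252 ≈ 29.29.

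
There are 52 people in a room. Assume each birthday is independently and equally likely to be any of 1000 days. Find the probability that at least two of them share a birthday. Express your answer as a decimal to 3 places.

It's easier to compute the probability that all 52 are distinct.
P(all distinct) = 1000/1000 · 999/1000 · ··· · 949/1000 ≈ 0.259.
So the probability of at least one match is 1 − 0.259 = 0.741.

0.741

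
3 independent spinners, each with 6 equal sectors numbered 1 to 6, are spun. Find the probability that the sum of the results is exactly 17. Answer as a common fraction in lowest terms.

There are 6^3 = 216 equally likely outcomes.
The number of ordered 3-tuples from {1,…,6} summing to 17 is 3.
P(sum = 17) = 3/216 = 1/72.

1/72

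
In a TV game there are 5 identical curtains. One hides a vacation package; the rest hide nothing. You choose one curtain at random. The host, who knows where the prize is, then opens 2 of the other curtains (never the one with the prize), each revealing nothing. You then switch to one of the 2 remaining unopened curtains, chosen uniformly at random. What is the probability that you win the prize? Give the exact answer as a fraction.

2/5

Your original curtain holds the prize with probability 1/5, so the other 4 collectively hold it with probability 4/5.
The host can always find 2 empty curtains to open, so the reveals don't change that 4/5; it is now spread over the 2 remaining unopened curtains.
P(win by switching) = (4/5) · (1/2) = 2/5.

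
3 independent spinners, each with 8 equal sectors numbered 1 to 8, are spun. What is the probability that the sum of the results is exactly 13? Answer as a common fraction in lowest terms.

3/32

There are 8^3 = 512 equally likely outcomes.
The number of ordered 3-tuples from {1,…,8} summing to 13 is 48.
P(sum = 13) = 48/512 = 3/32.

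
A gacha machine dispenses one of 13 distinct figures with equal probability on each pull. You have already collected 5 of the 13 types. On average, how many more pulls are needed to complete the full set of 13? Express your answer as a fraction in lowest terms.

9893/280

Starting from 5 distinct types, each trial gives a new one with probability (13−i)/13 when i types are held, so the wait for the next new type is 13/(13−i).
E = 13/8 + 13/7 + 13/6 + 13/5 + 13/4 + 13/3 + 13/2 + 13/1 = 9893/280.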